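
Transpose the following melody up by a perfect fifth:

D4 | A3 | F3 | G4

D4: a fifth up reaches A, and 7 semitones makes it A4.
A3: a fifth up reaches E, and 7 semitones makes it E4.
F3 up a perfect fifth is C4.
A perfect fifth up from G4 gives D5.

A4 E4 C4 D5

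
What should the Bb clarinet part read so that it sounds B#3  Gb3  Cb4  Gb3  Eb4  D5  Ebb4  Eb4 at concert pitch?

C##4 Ab3 Db4 Ab3 F4 E5 Fb4 F4

The Bb clarinet sounds a major second below written, so the written part must be a major second above concert — transpose each note up.
B#3 becomes C##4
Gb3 becomes Ab3
Cb4 becomes Db4
Gb3 becomes Ab3
Eb4 becomes F4
D5 becomes E5
Ebb4 becomes Fb4
Eb4 becomes F4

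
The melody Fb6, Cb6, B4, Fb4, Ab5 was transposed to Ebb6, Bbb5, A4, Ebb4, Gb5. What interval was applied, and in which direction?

down a major second

From Fb6 to Ebb6 is 2 letter names — a second of some quality.
Ebb6 to Fb6 is 2 semitones, which makes it a major second; the second version is lower, so the direction is down.
Checking another pair — Ab5 → Gb5 — gives the same interval.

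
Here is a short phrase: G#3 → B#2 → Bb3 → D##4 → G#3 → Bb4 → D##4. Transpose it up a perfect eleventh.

C#5 E#4 Eb5 G##5 C#5 Eb6 G##5

G#3 to C#5
B#2 to E#4
Bb3 to Eb5
D##4 to G##5
G#3 to C#5
Bb4 to Eb6
D##4 to G##5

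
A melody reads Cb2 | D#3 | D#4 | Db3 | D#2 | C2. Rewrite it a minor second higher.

Dbb2 E3 E4 Ebb3 E2 Db2

Cb2: a second up reaches D, and 1 semitone makes it Dbb2.
A minor second up from D#3 gives E3.
D#4: a second up reaches E, and 1 semitone makes it E4.
A minor second up from Db3 gives Ebb3.
A minor second up from D#2 gives E2.
A minor second up from C2 gives Db2.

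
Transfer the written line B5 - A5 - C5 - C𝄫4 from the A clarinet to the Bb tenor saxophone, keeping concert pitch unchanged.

A#6 G#6 B5 Bbb4

First find concert pitch: the A clarinet sounds a minor third below written, so B5 A5 C5 C𝄫4 sounds G#5 F#5 A4 Abb3.
Then write for Bb tenor saxophone: it sounds a major ninth below written, so the part must be a major ninth above concert.
G#5 → A#6
F#5 → G#6
A4 → B5
Abb3 → Bbb4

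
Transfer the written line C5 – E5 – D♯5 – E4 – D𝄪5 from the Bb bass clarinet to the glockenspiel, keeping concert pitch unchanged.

First find concert pitch: the Bb bass clarinet sounds a major ninth below written, so C5 E5 D♯5 E4 D𝄪5 sounds Bb3 D4 C#4 D3 C##4.
Then write for glockenspiel: it sounds a perfect fifteenth above written, so the part must be a perfect fifteenth below concert.
Bb3 → Bb1
D4 → D2
C#4 → C#2
D3 → D1
C##4 → C##2

Bb1 D2 C#2 D1 C##2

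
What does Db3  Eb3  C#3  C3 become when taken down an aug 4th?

Abb2 Bbb2 G2 Gb2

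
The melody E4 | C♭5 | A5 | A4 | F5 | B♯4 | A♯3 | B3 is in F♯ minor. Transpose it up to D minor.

C5 Abb5 F6 F5 Db6 G#5 F#4 G4

From F♯ up to D is a minor sixth; apply that to each pitch.
E4 to C5
Cb5 to Abb5
A5 to F6
A4 to F5
F5 to Db6
B#4 to G#5
A#3 to F#4
B3 to G4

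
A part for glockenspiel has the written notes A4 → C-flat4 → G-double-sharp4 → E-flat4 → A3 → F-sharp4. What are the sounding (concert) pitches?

A6 Cb6 G##6 Eb6 A5 F#6

Written C4 on the glockenspiel sounds as C6, a perfect fifteenth higher; apply that shift to every note.
A4 becomes A6
Cb4 becomes Cb6
G##4 becomes G##6
Eb4 becomes Eb6
A3 becomes A5
F#4 becomes F#6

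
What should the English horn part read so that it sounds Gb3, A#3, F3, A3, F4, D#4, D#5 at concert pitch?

Db4 E#4 C4 E4 C5 A#4 A#5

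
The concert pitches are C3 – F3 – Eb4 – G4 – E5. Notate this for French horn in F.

The French horn in F sounds a perfect fifth below written, so the written part must be a perfect fifth above concert — transpose each note up.
C3 becomes G3
F3 becomes C4
Eb4 becomes Bb4
G4 becomes D5
E5 becomes B5

G3 C4 Bb4 D5 B5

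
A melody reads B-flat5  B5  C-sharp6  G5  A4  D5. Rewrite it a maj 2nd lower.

Bb5 becomes Ab5
B5 becomes A5
C#6 becomes B5
G5 becomes F5
A4 becomes G4
D5 becomes C5

Ab5 A5 B5 F5 G4 C5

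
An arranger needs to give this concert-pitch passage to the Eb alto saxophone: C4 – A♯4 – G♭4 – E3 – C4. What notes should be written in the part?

A4 F##5 Eb5 C#4 A4

Written C4 sounds as Eb3 on the Eb alto saxophone, so concert pitches are written a major sixth up.
C4 becomes A4
A#4 becomes F##5
Gb4 becomes Eb5
E3 becomes C#4
C4 becomes A4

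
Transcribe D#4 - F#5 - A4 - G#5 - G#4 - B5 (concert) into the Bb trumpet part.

The Bb trumpet sounds a major second below written, so the written part must be a major second above concert — transpose each note up.
D#4 becomes E#4
F#5 becomes G#5
A4 becomes B4
G#5 becomes A#5
G#4 becomes A#4
B5 becomes C#6

E#4 G#5 B4 A#5 A#4 C#6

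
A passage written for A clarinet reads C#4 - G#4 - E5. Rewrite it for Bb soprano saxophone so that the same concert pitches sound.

B#3 F##4 D#5

First find concert pitch: the A clarinet sounds a minor third below written, so C#4 G#4 E5 sounds A#3 E#4 C#5.
Then write for Bb soprano saxophone: it sounds a major second below written, so the part must be a major second above concert.
A#3 → B#3
E#4 → F##4
C#5 → D#5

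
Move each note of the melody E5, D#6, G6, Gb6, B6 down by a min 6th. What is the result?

G#4 F##5 B5 Bb5 D#6

E5 to G#4
D#6 to F##5
G6 to B5
Gb6 to Bb5
B6 to D#6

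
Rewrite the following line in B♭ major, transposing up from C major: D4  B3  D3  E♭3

C5 A4 C4 Db4

From C up to B♭ is a minor seventh; apply that to each pitch.
D4 gives C5
B3 gives A4
D3 gives C4
Eb3 gives Db4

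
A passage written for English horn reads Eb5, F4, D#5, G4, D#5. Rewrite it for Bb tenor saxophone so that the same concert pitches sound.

Bb5 C5 A#5 D5 A#5

First find concert pitch: the English horn sounds a perfect fifth below written, so Eb5 F4 D#5 G4 D#5 sounds Ab4 Bb3 G#4 C4 G#4.
Then write for Bb tenor saxophone: it sounds a major ninth below written, so the part must be a major ninth above concert.
Ab4 → Bb5
Bb3 → C5
G#4 → A#5
C4 → D5
G#4 → A#5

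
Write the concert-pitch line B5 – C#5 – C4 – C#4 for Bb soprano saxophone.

The Bb soprano saxophone sounds a major second below written, so the written part must be a major second above concert — transpose each note up.
B5 -> C#6
C#5 -> D#5
C4 -> D4
C#4 -> D#4

C#6 D#5 D4 D#4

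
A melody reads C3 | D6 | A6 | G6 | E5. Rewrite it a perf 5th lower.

F2 G5 D6 C6 A4

C3 becomes F2
D6 becomes G5
A6 becomes D6
G6 becomes C6
E5 becomes A4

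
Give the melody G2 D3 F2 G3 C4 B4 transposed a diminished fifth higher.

Db3 Ab3 Cb3 Db4 Gb4 F5

G2 → Db3
D3 → Ab3
F2 → Cb3
G3 → Db4
C4 → Gb4
B4 → F5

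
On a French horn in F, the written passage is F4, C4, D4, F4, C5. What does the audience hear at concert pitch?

Written C4 on the French horn in F sounds as F3, a perfect fifth lower; apply that shift to every note.
F4 becomes Bb3
C4 becomes F3
D4 becomes G3
F4 becomes Bb3
C5 becomes F4

Bb3 F3 G3 Bb3 F4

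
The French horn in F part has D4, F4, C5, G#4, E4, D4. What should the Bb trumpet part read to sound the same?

First find concert pitch: the French horn in F sounds a perfect fifth below written, so D4 F4 C5 G#4 E4 D4 sounds G3 Bb3 F4 C#4 A3 G3.
Then write for Bb trumpet: it sounds a major second below written, so the part must be a major second above concert.
G3 → A3
Bb3 → C4
F4 → G4
C#4 → D#4
A3 → B3
G3 → A3

A3 C4 G4 D#4 B3 A3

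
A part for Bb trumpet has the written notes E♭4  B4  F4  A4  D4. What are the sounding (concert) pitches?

The Bb trumpet sounds a major second below written, so transpose each written note down a major second.
Eb4 → Db4
B4 → A4
F4 → Eb4
A4 → G4
D4 → C4

Db4 A4 Eb4 G4 C4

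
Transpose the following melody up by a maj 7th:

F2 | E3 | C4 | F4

E3 D#4 B4 E5

F2 to E3
E3 to D#4
C4 to B4
F4 to E5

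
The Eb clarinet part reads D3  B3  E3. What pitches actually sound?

F3 D4 G3

Written C4 on the Eb clarinet sounds as Eb4, a minor third higher; apply that shift to every note.
D3 gives F3
B3 gives D4
E3 gives G3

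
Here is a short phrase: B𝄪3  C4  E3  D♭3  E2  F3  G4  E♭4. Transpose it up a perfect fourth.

E##4 F4 A3 Gb3 A2 Bb3 C5 Ab4

B##3 gives E##4
C4 gives F4
E3 gives A3
Db3 gives Gb3
E2 gives A2
F3 gives Bb3
G4 gives C5
Eb4 gives Ab4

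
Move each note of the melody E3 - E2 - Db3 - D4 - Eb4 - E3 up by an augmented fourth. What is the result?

E3 becomes A#3
E2 becomes A#2
Db3 becomes G3
D4 becomes G#4
Eb4 becomes A4
E3 becomes A#3

A#3 A#2 G3 G#4 A4 A#3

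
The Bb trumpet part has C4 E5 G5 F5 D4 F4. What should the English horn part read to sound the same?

F4 A5 C6 Bb5 G4 Bb4

First find concert pitch: the Bb trumpet sounds a major second below written, so C4 E5 G5 F5 D4 F4 sounds Bb3 D5 F5 Eb5 C4 Eb4.
Then write for English horn: it sounds a perfect fifth below written, so the part must be a perfect fifth above concert.
Bb3 → F4
D5 → A5
F5 → C6
Eb5 → Bb5
C4 → G4
Eb4 → Bb4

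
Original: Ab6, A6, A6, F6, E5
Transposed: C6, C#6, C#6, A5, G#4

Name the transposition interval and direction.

down a minor sixth

From Ab6 to C6 is 6 letter names — a sixth of some quality.
C6 to Ab6 is 8 semitones, which makes it a minor sixth; the second version is lower, so the direction is down.
Checking another pair — E5 → G#4 — gives the same interval.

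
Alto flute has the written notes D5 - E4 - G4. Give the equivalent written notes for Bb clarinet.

First find concert pitch: the alto flute sounds a perfect fourth below written, so D5 E4 G4 sounds A4 B3 D4.
Then write for Bb clarinet: it sounds a major second below written, so the part must be a major second above concert.
A4 → B4
B3 → C#4
D4 → E4

B4 C#4 E4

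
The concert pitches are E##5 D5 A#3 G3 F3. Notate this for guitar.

The guitar sounds a perfect octave below written, so the written part must be a perfect octave above concert — transpose each note up.
E##5 → E##6
D5 → D6
A#3 → A#4
G3 → G4
F3 → F4

E##6 D6 A#4 G4 F4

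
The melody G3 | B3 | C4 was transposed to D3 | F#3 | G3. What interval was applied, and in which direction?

down a perfect fourth

Take the first pair: G3 → D3. G to D spans 4 letter names, so the interval is some kind of fourth.
D3 to G3 is 5 semitones, which makes it a perfect fourth; the second version is lower, so the direction is down.
Checking another pair — C4 → G3 — gives the same interval.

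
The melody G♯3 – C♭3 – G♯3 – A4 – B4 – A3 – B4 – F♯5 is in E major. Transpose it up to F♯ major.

A#3 Db3 A#3 B4 C#5 B3 C#5 G#5

E major to F♯ major up is a major second, so every note moves up by that interval.
G#3 → A#3
Cb3 → Db3
G#3 → A#3
A4 → B4
B4 → C#5
A3 → B3
B4 → C#5
F#5 → G#5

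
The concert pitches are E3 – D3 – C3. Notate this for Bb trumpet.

F#3 E3 D3

The Bb trumpet sounds a major second below written, so the written part must be a major second above concert — transpose each note up.
E3 gives F#3
D3 gives E3
C3 gives D3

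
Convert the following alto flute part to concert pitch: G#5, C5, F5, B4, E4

Written C4 on the alto flute sounds as G3, a perfect fourth lower; apply that shift to every note.
G#5 to D#5
C5 to G4
F5 to C5
B4 to F#4
E4 to B3

D#5 G4 C5 F#4 B3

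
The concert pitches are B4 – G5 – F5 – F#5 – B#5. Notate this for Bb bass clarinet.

C#6 A6 G6 G#6 C##7

Written C4 sounds as Bb2 on the Bb bass clarinet, so concert pitches are written a major ninth up.
B4 -> C#6
G5 -> A6
F5 -> G6
F#5 -> G#6
B#5 -> C##7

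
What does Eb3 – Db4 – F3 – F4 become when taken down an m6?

G2 F3 A2 A3

Eb3 down a minor sixth is G2.
A minor sixth down from Db4 gives F3.
F3: a sixth down reaches A, and 8 semitones makes it A2.
F4 down a minor sixth is A3.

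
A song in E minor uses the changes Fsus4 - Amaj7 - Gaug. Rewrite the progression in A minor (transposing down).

Bbsus4 Dmaj7 Caug

E minor down to A minor is a perfect fifth; each chord root moves by that interval while the quality stays the same.
Fsus4: root F down a perfect fifth → Bb, giving Bbsus4.
Amaj7: root A down a perfect fifth → D, giving Dmaj7.
Gaug: root G down a perfect fifth → C, giving Caug.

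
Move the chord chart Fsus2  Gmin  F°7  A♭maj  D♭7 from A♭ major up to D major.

Bsus2 C#min B°7 Dmaj G7

A♭ major up to D major is an augmented fourth; each chord root moves by that interval while the quality stays the same.
Fsus2: root F up an augmented fourth → B, giving Bsus2.
Gmin: root G up an augmented fourth → C#, giving C#min.
F°7: root F up an augmented fourth → B, giving B°7.
A♭maj: root A♭ up an augmented fourth → D, giving Dmaj.
D♭7: root D♭ up an augmented fourth → G, giving G7.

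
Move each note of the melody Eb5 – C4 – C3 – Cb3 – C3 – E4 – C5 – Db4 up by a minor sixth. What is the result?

Cb6 Ab4 Ab3 Abb3 Ab3 C5 Ab5 Bbb4

Eb5 to Cb6
C4 to Ab4
C3 to Ab3
Cb3 to Abb3
C3 to Ab3
E4 to C5
C5 to Ab5
Db4 to Bbb4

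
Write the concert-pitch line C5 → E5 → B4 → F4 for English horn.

G5 B5 F#5 C5

Written C4 sounds as F3 on the English horn, so concert pitches are written a perfect fifth up.
C5 -> G5
E5 -> B5
B4 -> F#5
F4 -> C5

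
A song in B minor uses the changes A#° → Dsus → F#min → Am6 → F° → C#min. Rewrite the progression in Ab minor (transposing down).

B minor down to Ab minor is an augmented second; each chord root moves by that interval while the quality stays the same.
A#°: root A# down an augmented second → G, giving G°.
Dsus: root D down an augmented second → Cb, giving Cbsus.
F#min: root F# down an augmented second → Eb, giving Ebmin.
Am6: root A down an augmented second → Gb, giving Gbm6.
F°: root F down an augmented second → Ebb, giving Ebb°.
C#min: root C# down an augmented second → Bb, giving Bbmin.

G° Cbsus Ebmin Gbm6 Ebb° Bbmin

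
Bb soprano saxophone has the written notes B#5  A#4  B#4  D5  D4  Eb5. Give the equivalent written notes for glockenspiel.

A#3 G#2 A#2 C3 C2 Db3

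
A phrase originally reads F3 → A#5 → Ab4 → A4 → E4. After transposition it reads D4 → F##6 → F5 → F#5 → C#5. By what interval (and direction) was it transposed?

up a major sixth

From F3 to D4 is 6 letter names — a sixth of some quality.
F3 to D4 is 9 semitones, which makes it a major sixth; the second version is higher, so the direction is up.
Checking another pair — E4 → C#5 — gives the same interval.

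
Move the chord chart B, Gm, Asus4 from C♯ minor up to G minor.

C♯ minor up to G minor is a diminished fifth; each chord root moves by that interval while the quality stays the same.
B: root B up a diminished fifth → F, giving F.
Gm: root G up a diminished fifth → Db, giving Dbm.
Asus4: root A up a diminished fifth → Eb, giving Ebsus4.

F Dbm Ebsus4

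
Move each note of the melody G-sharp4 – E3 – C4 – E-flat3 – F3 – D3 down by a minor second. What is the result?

F##4 D#3 B3 D3 E3 C#3

G#4 becomes F##4
E3 becomes D#3
C4 becomes B3
Eb3 becomes D3
F3 becomes E3
D3 becomes C#3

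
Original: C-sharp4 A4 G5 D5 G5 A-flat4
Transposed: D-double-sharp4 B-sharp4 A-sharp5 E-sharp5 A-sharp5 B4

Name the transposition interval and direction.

up an augmented second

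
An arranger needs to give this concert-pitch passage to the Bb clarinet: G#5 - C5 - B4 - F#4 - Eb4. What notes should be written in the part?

A#5 D5 C#5 G#4 F4

The Bb clarinet sounds a major second below written, so the written part must be a major second above concert — transpose each note up.
G#5 to A#5
C5 to D5
B4 to C#5
F#4 to G#4
Eb4 to F4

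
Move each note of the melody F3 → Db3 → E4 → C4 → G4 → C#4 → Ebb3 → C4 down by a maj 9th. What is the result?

F3 to Eb2
Db3 to Cb2
E4 to D3
C4 to Bb2
G4 to F3
C#4 to B2
Ebb3 to Dbb2
C4 to Bb2

Eb2 Cb2 D3 Bb2 F3 B2 Dbb2 Bb2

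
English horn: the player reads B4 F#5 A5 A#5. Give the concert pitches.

E4 B4 D5 D#5

Written C4 on the English horn sounds as F3, a perfect fifth lower; apply that shift to every note.
B4 → E4
F#5 → B4
A5 → D5
A#5 → D#5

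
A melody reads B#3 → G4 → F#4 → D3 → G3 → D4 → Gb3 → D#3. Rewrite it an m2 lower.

A##3 F#4 E#4 C#3 F#3 C#4 F3 C##3

B#3 down a minor second is A##3.
A minor second down from G4 gives F#4.
F#4 down a minor second is E#4.
A minor second down from D3 gives C#3.
G3: a second down reaches F, and 1 semitone makes it F#3.
A minor second down from D4 gives C#4.
A minor second down from Gb3 gives F3.
D#3 down a minor second is C##3.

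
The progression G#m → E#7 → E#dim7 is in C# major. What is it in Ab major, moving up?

C# major up to Ab major is a diminished sixth; each chord root moves by that interval while the quality stays the same.
G#m: root G# up a diminished sixth → Eb, giving Ebm.
E#7: root E# up a diminished sixth → C, giving C7.
E#dim7: root E# up a diminished sixth → C, giving Cdim7.

Ebm C7 Cdim7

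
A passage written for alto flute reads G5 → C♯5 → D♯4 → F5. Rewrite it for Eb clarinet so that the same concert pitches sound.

B4 E#4 F##3 A4

First find concert pitch: the alto flute sounds a perfect fourth below written, so G5 C♯5 D♯4 F5 sounds D5 G#4 A#3 C5.
Then write for Eb clarinet: it sounds a minor third above written, so the part must be a minor third below concert.
D5 → B4
G#4 → E#4
A#3 → F##3
C5 → A4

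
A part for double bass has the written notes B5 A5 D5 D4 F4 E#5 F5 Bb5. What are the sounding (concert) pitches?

B4 A4 D4 D3 F3 E#4 F4 Bb4

The double bass sounds a perfect octave below written, so transpose each written note down a perfect octave.
B5 gives B4
A5 gives A4
D5 gives D4
D4 gives D3
F4 gives F3
E#5 gives E#4
F5 gives F4
Bb5 gives Bb4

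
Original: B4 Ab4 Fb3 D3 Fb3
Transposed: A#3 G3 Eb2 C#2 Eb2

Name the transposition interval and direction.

Take the first pair: B4 → A#3. B to A spans 9 letter names, so the interval is some kind of ninth.
A#3 to B4 is 13 semitones, which makes it a minor ninth; the second version is lower, so the direction is down.
Checking another pair — Fb3 → Eb2 — gives the same interval.

down a minor ninth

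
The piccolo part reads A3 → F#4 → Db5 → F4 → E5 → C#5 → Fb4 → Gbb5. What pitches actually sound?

The piccolo sounds a perfect octave above written, so transpose each written note up a perfect octave.
A3 to A4
F#4 to F#5
Db5 to Db6
F4 to F5
E5 to E6
C#5 to C#6
Fb4 to Fb5
Gbb5 to Gbb6

A4 F#5 Db6 F5 E6 C#6 Fb5 Gbb6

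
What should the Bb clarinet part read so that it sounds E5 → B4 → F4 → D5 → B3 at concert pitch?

F#5 C#5 G4 E5 C#4

The Bb clarinet sounds a major second below written, so the written part must be a major second above concert — transpose each note up.
E5 becomes F#5
B4 becomes C#5
F4 becomes G4
D5 becomes E5
B3 becomes C#4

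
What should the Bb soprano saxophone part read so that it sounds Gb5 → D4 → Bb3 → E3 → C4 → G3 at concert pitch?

Ab5 E4 C4 F#3 D4 A3

Written C4 sounds as Bb3 on the Bb soprano saxophone, so concert pitches are written a major second up.
Gb5 -> Ab5
D4 -> E4
Bb3 -> C4
E3 -> F#3
C4 -> D4
G3 -> A3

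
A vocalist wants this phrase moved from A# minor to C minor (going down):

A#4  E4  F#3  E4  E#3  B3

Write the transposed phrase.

C4 Gb3 Ab2 Gb3 G2 Db3

A# minor to C minor down is an augmented sixth, so every note moves down by that interval.
A#4 → C4
E4 → Gb3
F#3 → Ab2
E4 → Gb3
E#3 → G2
B3 → Db3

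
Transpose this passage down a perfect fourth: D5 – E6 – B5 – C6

A4 B5 F#5 G5

D5 becomes A4
E6 becomes B5
B5 becomes F#5
C6 becomes G5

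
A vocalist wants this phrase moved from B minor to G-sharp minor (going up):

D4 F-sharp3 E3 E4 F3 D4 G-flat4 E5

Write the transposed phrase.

B4 D#4 C#4 C#5 D4 B4 Eb5 C#6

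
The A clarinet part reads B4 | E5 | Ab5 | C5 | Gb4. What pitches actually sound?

G#4 C#5 F5 A4 Eb4

The A clarinet sounds a minor third below written, so transpose each written note down a minor third.
B4 gives G#4
E5 gives C#5
Ab5 gives F5
C5 gives A4
Gb4 gives Eb4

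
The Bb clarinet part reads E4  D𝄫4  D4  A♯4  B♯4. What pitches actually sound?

D4 Cbb4 C4 G#4 A#4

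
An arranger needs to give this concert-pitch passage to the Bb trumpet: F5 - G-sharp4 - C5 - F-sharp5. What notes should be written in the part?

G5 A#4 D5 G#5

Written C4 sounds as Bb3 on the Bb trumpet, so concert pitches are written a major second up.
F5 -> G5
G#4 -> A#4
C5 -> D5
F#5 -> G#5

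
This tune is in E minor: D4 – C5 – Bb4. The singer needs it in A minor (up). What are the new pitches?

G4 F5 Eb5

From E up to A is a perfect fourth; apply that to each pitch.
D4 becomes G4
C5 becomes F5
Bb4 becomes Eb5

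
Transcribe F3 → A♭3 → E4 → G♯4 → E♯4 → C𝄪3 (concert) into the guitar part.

F4 Ab4 E5 G#5 E#5 C##4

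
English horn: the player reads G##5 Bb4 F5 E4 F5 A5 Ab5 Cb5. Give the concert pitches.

The English horn sounds a perfect fifth below written, so transpose each written note down a perfect fifth.
G##5 gives C##5
Bb4 gives Eb4
F5 gives Bb4
E4 gives A3
F5 gives Bb4
A5 gives D5
Ab5 gives Db5
Cb5 gives Fb4

C##5 Eb4 Bb4 A3 Bb4 D5 Db5 Fb4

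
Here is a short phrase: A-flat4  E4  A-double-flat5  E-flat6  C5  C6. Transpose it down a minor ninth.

A minor ninth down from Ab4 gives G3.
E4 down a minor ninth is D#3.
Abb5 down a minor ninth is Gb4.
Eb6: a ninth down reaches D, and 13 semitones makes it D5.
C5: a ninth down reaches B, and 13 semitones makes it B3.
A minor ninth down from C6 gives B4.

G3 D#3 Gb4 D5 B3 B4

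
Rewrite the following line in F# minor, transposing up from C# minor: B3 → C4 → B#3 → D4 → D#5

E4 F4 E#4 G4 G#5

From C# up to F# is a perfect fourth; apply that to each pitch.
B3 becomes E4
C4 becomes F4
B#3 becomes E#4
D4 becomes G4
D#5 becomes G#5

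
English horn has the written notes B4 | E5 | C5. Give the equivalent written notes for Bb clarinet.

First find concert pitch: the English horn sounds a perfect fifth below written, so B4 E5 C5 sounds E4 A4 F4.
Then write for Bb clarinet: it sounds a major second below written, so the part must be a major second above concert.
E4 → F#4
A4 → B4
F4 → G4

F#4 B4 G4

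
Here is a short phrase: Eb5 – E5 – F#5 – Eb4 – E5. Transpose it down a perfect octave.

Eb5 becomes Eb4
E5 becomes E4
F#5 becomes F#4
Eb4 becomes Eb3
E5 becomes E4

Eb4 E4 F#4 Eb3 E4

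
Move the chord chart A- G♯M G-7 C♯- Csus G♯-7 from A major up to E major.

A major up to E major is a perfect fifth; each chord root moves by that interval while the quality stays the same.
A-: root A up a perfect fifth → E, giving E-.
G♯M: root G♯ up a perfect fifth → D#, giving D#M.
G-7: root G up a perfect fifth → D, giving D-7.
C♯-: root C♯ up a perfect fifth → G#, giving G#-.
Csus: root C up a perfect fifth → G, giving Gsus.
G♯-7: root G♯ up a perfect fifth → D#, giving D#-7.

E- D#M D-7 G#- Gsus D#-7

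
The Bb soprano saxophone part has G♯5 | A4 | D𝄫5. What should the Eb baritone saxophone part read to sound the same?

First find concert pitch: the Bb soprano saxophone sounds a major second below written, so G♯5 A4 D𝄫5 sounds F#5 G4 Cbb5.
Then write for Eb baritone saxophone: it sounds a major thirteenth below written, so the part must be a major thirteenth above concert.
F#5 → D#7
G4 → E6
Cbb5 → Abb6

D#7 E6 Abb6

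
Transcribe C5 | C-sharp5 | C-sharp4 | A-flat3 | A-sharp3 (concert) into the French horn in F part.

G5 G#5 G#4 Eb4 E#4

Written C4 sounds as F3 on the French horn in F, so concert pitches are written a perfect fifth up.
C5 -> G5
C#5 -> G#5
C#4 -> G#4
Ab3 -> Eb4
A#3 -> E#4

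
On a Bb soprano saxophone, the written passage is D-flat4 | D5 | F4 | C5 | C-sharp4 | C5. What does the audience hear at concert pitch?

The Bb soprano saxophone sounds a major second below written, so transpose each written note down a major second.
Db4 -> Cb4
D5 -> C5
F4 -> Eb4
C5 -> Bb4
C#4 -> B3
C5 -> Bb4

Cb4 C5 Eb4 Bb4 B3 Bb4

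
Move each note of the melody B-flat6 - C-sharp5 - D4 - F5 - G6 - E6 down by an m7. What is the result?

Bb6 becomes C6
C#5 becomes D#4
D4 becomes E3
F5 becomes G4
G6 becomes A5
E6 becomes F#5

C6 D#4 E3 G4 A5 F#5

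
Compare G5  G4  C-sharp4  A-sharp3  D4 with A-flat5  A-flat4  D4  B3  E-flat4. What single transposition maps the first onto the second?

up a minor second

Take the first pair: G5 → Ab5. G to A spans 2 letter names, so the interval is some kind of second.
G5 to Ab5 is 1 semitone, which makes it a minor second; the second version is higher, so the direction is up.
Checking another pair — D4 → Eb4 — gives the same interval.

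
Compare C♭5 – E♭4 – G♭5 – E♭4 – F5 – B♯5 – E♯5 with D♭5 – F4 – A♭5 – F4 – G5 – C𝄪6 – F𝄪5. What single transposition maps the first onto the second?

Take the first pair: Cb5 → Db5. C to D spans 2 letter names, so the interval is some kind of second.
Cb5 to Db5 is 2 semitones, which makes it a major second; the second version is higher, so the direction is up.
Checking another pair — E#5 → F##5 — gives the same interval.

up a major second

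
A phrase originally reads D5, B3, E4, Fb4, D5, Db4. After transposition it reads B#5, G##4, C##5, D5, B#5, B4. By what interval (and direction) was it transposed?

Take the first pair: D5 → B#5. D to B spans 6 letter names, so the interval is some kind of sixth.
D5 to B#5 is 10 semitones, which makes it an augmented sixth; the second version is higher, so the direction is up.
Checking another pair — Db4 → B4 — gives the same interval.

up an augmented sixth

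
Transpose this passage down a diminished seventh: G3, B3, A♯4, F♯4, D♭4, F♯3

A#2 C##3 B##3 G##3 E3 G##2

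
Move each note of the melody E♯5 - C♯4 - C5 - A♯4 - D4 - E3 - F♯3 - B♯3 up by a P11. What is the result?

A#6 F#5 F6 D#6 G5 A4 B4 E#5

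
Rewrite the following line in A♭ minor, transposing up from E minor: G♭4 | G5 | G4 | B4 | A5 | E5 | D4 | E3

From E up to A♭ is a diminished fourth; apply that to each pitch.
Gb4 becomes Cbb5
G5 becomes Cb6
G4 becomes Cb5
B4 becomes Eb5
A5 becomes Db6
E5 becomes Ab5
D4 becomes Gb4
E3 becomes Ab3

Cbb5 Cb6 Cb5 Eb5 Db6 Ab5 Gb4 Ab3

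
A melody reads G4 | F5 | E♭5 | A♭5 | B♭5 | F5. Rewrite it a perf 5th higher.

G4 gives D5
F5 gives C6
Eb5 gives Bb5
Ab5 gives Eb6
Bb5 gives F6
F5 gives C6

D5 C6 Bb5 Eb6 F6 C6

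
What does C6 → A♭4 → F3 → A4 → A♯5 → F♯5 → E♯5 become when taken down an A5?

Fb5 Dbb4 Bbb2 Db4 D5 Bb4 A4

C6 down an augmented fifth is Fb5.
An augmented fifth down from Ab4 gives Dbb4.
F3 down an augmented fifth is Bbb2.
A4: a fifth down reaches D, and 8 semitones makes it Db4.
A#5: a fifth down reaches D, and 8 semitones makes it D5.
F#5 down an augmented fifth is Bb4.
An augmented fifth down from E#5 gives A4.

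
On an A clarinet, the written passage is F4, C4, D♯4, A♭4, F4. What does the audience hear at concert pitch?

D4 A3 B#3 F4 D4

Written C4 on the A clarinet sounds as A3, a minor third lower; apply that shift to every note.
F4 gives D4
C4 gives A3
D#4 gives B#3
Ab4 gives F4
F4 gives D4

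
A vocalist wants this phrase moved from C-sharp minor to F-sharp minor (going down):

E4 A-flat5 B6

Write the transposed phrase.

A3 Db5 E6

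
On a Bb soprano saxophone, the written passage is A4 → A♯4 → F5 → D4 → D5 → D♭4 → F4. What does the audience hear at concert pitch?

Written C4 on the Bb soprano saxophone sounds as Bb3, a major second lower; apply that shift to every note.
A4 to G4
A#4 to G#4
F5 to Eb5
D4 to C4
D5 to C5
Db4 to Cb4
F4 to Eb4

G4 G#4 Eb5 C4 C5 Cb4 Eb4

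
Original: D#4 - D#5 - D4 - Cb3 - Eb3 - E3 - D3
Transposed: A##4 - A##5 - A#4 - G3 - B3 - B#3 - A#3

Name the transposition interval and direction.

up an augmented fifth

Take the first pair: D#4 → A##4. D to A spans 5 letter names, so the interval is some kind of fifth.
D#4 to A##4 is 8 semitones, which makes it an augmented fifth; the second version is higher, so the direction is up.
Checking another pair — D3 → A#3 — gives the same interval.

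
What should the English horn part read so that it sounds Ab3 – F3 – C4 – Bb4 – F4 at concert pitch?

Eb4 C4 G4 F5 C5

Written C4 sounds as F3 on the English horn, so concert pitches are written a perfect fifth up.
Ab3 → Eb4
F3 → C4
C4 → G4
Bb4 → F5
F4 → C5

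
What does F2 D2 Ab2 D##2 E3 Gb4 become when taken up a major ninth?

G3 E3 Bb3 E##3 F#4 Ab5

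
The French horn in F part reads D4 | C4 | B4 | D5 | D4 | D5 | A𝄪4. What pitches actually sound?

The French horn in F sounds a perfect fifth below written, so transpose each written note down a perfect fifth.
D4 to G3
C4 to F3
B4 to E4
D5 to G4
D4 to G3
D5 to G4
A##4 to D##4

G3 F3 E4 G4 G3 G4 D##4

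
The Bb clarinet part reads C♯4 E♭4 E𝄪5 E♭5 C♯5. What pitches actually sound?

B3 Db4 D##5 Db5 B4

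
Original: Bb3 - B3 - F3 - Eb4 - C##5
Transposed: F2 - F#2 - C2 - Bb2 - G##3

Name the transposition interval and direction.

down a perfect eleventh

Take the first pair: Bb3 → F2. B to F spans 11 letter names, so the interval is some kind of eleventh.
F2 to Bb3 is 17 semitones, which makes it a perfect eleventh; the second version is lower, so the direction is down.
Checking another pair — C##5 → G##3 — gives the same interval.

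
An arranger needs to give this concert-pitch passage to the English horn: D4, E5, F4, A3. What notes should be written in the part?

A4 B5 C5 E4

Written C4 sounds as F3 on the English horn, so concert pitches are written a perfect fifth up.
D4 to A4
E5 to B5
F4 to C5
A3 to E4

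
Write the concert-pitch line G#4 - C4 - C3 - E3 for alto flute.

C#5 F4 F3 A3

The alto flute sounds a perfect fourth below written, so the written part must be a perfect fourth above concert — transpose each note up.
G#4 gives C#5
C4 gives F4
C3 gives F3
E3 gives A3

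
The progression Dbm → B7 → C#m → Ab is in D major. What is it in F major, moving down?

Fbm D7 Em Cb

D major down to F major is a major sixth; each chord root moves by that interval while the quality stays the same.
Dbm: root Db down a major sixth → Fb, giving Fbm.
B7: root B down a major sixth → D, giving D7.
C#m: root C# down a major sixth → E, giving Em.
Ab: root Ab down a major sixth → Cb, giving Cb.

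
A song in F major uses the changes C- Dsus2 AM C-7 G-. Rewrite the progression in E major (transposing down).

B- C#sus2 G#M B-7 F#-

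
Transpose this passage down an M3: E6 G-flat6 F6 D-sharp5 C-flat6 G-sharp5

C6 Ebb6 Db6 B4 Abb5 E5

E6: a third down reaches C, and 4 semitones makes it C6.
Gb6 down a major third is Ebb6.
A major third down from F6 gives Db6.
D#5: a third down reaches B, and 4 semitones makes it B4.
Cb6 down a major third is Abb5.
G#5 down a major third is E5.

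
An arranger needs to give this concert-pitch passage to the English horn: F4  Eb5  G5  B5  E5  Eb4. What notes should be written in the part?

Written C4 sounds as F3 on the English horn, so concert pitches are written a perfect fifth up.
F4 → C5
Eb5 → Bb5
G5 → D6
B5 → F#6
E5 → B5
Eb4 → Bb4

C5 Bb5 D6 F#6 B5 Bb4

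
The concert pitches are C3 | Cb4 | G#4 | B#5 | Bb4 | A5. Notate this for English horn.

G3 Gb4 D#5 F##6 F5 E6

Written C4 sounds as F3 on the English horn, so concert pitches are written a perfect fifth up.
C3 becomes G3
Cb4 becomes Gb4
G#4 becomes D#5
B#5 becomes F##6
Bb4 becomes F5
A5 becomes E6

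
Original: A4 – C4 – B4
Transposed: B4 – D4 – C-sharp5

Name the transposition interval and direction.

From A4 to B4 is 2 letter names — a second of some quality.
A4 to B4 is 2 semitones, which makes it a major second; the second version is higher, so the direction is up.
Checking another pair — B4 → C#5 — gives the same interval.

up a major second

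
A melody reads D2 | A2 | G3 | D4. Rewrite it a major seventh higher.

D2: a seventh up reaches C, and 11 semitones makes it C#3.
A2 up a major seventh is G#3.
A major seventh up from G3 gives F#4.
D4: a seventh up reaches C, and 11 semitones makes it C#5.

C#3 G#3 F#4 C#5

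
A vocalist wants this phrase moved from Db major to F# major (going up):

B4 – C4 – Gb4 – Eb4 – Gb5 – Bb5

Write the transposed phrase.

D##5 E#4 B4 G#4 B5 D#6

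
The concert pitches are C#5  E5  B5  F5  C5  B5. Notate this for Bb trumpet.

D#5 F#5 C#6 G5 D5 C#6

The Bb trumpet sounds a major second below written, so the written part must be a major second above concert — transpose each note up.
C#5 -> D#5
E5 -> F#5
B5 -> C#6
F5 -> G5
C5 -> D5
B5 -> C#6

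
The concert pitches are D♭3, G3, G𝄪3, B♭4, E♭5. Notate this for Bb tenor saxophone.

Eb4 A4 A##4 C6 F6

Written C4 sounds as Bb2 on the Bb tenor saxophone, so concert pitches are written a major ninth up.
Db3 gives Eb4
G3 gives A4
G##3 gives A##4
Bb4 gives C6
Eb5 gives F6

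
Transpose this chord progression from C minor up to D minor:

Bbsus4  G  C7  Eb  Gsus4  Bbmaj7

C minor up to D minor is a major second; each chord root moves by that interval while the quality stays the same.
Bbsus4: root Bb up a major second → C, giving Csus4.
G: root G up a major second → A, giving A.
C7: root C up a major second → D, giving D7.
Eb: root Eb up a major second → F, giving F.
Gsus4: root G up a major second → A, giving Asus4.
Bbmaj7: root Bb up a major second → C, giving Cmaj7.

Csus4 A D7 F Asus4 Cmaj7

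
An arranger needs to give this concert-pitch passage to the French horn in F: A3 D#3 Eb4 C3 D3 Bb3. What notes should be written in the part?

Written C4 sounds as F3 on the French horn in F, so concert pitches are written a perfect fifth up.
A3 gives E4
D#3 gives A#3
Eb4 gives Bb4
C3 gives G3
D3 gives A3
Bb3 gives F4

E4 A#3 Bb4 G3 A3 F4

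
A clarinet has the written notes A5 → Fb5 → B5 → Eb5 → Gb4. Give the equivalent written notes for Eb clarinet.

D#5 Bb4 E#5 A4 C4

First find concert pitch: the A clarinet sounds a minor third below written, so A5 Fb5 B5 Eb5 Gb4 sounds F#5 Db5 G#5 C5 Eb4.
Then write for Eb clarinet: it sounds a minor third above written, so the part must be a minor third below concert.
F#5 → D#5
Db5 → Bb4
G#5 → E#5
C5 → A4
Eb4 → C4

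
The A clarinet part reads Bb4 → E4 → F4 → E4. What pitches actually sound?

Written C4 on the A clarinet sounds as A3, a minor third lower; apply that shift to every note.
Bb4 -> G4
E4 -> C#4
F4 -> D4
E4 -> C#4

G4 C#4 D4 C#4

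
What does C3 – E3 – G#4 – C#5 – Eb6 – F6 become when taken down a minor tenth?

A1 C#2 E#3 A#3 C5 D5

A minor tenth down from C3 gives A1.
A minor tenth down from E3 gives C#2.
G#4 down a minor tenth is E#3.
C#5: a tenth down reaches A, and 15 semitones makes it A#3.
A minor tenth down from Eb6 gives C5.
F6: a tenth down reaches D, and 15 semitones makes it D5.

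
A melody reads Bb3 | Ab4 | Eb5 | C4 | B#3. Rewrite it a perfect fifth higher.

F4 Eb5 Bb5 G4 F##4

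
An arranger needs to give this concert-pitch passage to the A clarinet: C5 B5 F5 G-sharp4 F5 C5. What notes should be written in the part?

The A clarinet sounds a minor third below written, so the written part must be a minor third above concert — transpose each note up.
C5 -> Eb5
B5 -> D6
F5 -> Ab5
G#4 -> B4
F5 -> Ab5
C5 -> Eb5

Eb5 D6 Ab5 B4 Ab5 Eb5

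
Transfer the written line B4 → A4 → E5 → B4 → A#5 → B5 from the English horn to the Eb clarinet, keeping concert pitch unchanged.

First find concert pitch: the English horn sounds a perfect fifth below written, so B4 A4 E5 B4 A#5 B5 sounds E4 D4 A4 E4 D#5 E5.
Then write for Eb clarinet: it sounds a minor third above written, so the part must be a minor third below concert.
E4 → C#4
D4 → B3
A4 → F#4
E4 → C#4
D#5 → B#4
E5 → C#5

C#4 B3 F#4 C#4 B#4 C#5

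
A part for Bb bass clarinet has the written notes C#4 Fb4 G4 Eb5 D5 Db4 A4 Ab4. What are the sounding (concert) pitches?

B2 Ebb3 F3 Db4 C4 Cb3 G3 Gb3

The Bb bass clarinet sounds a major ninth below written, so transpose each written note down a major ninth.
C#4 -> B2
Fb4 -> Ebb3
G4 -> F3
Eb5 -> Db4
D5 -> C4
Db4 -> Cb3
A4 -> G3
Ab4 -> Gb3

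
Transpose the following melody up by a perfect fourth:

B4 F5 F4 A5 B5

B4 to E5
F5 to Bb5
F4 to Bb4
A5 to D6
B5 to E6

E5 Bb5 Bb4 D6 E6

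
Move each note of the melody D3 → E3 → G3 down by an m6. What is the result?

D3 -> F#2
E3 -> G#2
G3 -> B2

F#2 G#2 B2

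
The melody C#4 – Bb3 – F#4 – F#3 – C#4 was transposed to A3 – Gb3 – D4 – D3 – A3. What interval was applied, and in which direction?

down a major third

From C#4 to A3 is 3 letter names — a third of some quality.
A3 to C#4 is 4 semitones, which makes it a major third; the second version is lower, so the direction is down.
Checking another pair — C#4 → A3 — gives the same interval.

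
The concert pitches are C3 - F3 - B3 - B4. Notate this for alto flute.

F3 Bb3 E4 E5

Written C4 sounds as G3 on the alto flute, so concert pitches are written a perfect fourth up.
C3 gives F3
F3 gives Bb3
B3 gives E4
B4 gives E5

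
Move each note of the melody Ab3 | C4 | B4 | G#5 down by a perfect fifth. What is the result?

Db3 F3 E4 C#5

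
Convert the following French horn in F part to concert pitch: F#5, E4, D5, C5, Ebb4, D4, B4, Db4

B4 A3 G4 F4 Abb3 G3 E4 Gb3

Written C4 on the French horn in F sounds as F3, a perfect fifth lower; apply that shift to every note.
F#5 gives B4
E4 gives A3
D5 gives G4
C5 gives F4
Ebb4 gives Abb3
D4 gives G3
B4 gives E4
Db4 gives Gb3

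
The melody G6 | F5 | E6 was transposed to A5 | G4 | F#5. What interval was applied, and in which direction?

From G6 to A5 is 7 letter names — a seventh of some quality.
A5 to G6 is 10 semitones, which makes it a minor seventh; the second version is lower, so the direction is down.
Checking another pair — E6 → F#5 — gives the same interval.

down a minor seventh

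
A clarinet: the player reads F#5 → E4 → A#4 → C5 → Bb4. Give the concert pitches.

Written C4 on the A clarinet sounds as A3, a minor third lower; apply that shift to every note.
F#5 becomes D#5
E4 becomes C#4
A#4 becomes F##4
C5 becomes A4
Bb4 becomes G4

D#5 C#4 F##4 A4 G4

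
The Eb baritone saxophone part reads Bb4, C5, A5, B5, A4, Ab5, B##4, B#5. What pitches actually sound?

Db3 Eb3 C4 D4 C3 Cb4 D##3 D#4

The Eb baritone saxophone sounds a major thirteenth below written, so transpose each written note down a major thirteenth.
Bb4 → Db3
C5 → Eb3
A5 → C4
B5 → D4
A4 → C3
Ab5 → Cb4
B##4 → D##3
B#5 → D#4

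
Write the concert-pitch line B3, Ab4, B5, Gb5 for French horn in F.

F#4 Eb5 F#6 Db6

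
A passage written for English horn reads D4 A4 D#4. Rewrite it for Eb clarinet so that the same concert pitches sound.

First find concert pitch: the English horn sounds a perfect fifth below written, so D4 A4 D#4 sounds G3 D4 G#3.
Then write for Eb clarinet: it sounds a minor third above written, so the part must be a minor third below concert.
G3 → E3
D4 → B3
G#3 → E#3

E3 B3 E#3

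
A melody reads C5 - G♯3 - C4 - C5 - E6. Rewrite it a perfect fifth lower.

F4 C#3 F3 F4 A5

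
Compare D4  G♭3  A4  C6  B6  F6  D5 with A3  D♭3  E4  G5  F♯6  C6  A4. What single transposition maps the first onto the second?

From D4 to A3 is 4 letter names — a fourth of some quality.
A3 to D4 is 5 semitones, which makes it a perfect fourth; the second version is lower, so the direction is down.
Checking another pair — D5 → A4 — gives the same interval.

down a perfect fourth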